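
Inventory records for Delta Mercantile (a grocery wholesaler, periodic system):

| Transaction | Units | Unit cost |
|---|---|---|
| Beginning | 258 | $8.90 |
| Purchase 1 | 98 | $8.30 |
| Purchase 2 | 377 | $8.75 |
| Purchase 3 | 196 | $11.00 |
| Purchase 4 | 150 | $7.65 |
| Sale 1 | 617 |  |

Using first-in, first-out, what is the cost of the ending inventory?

Sale 1 (617) [FIFO — oldest first]: 258 @ $8.90 + 98 @ $8.30 + 261 @ $8.75 = $5,393.35
Ending inventory: 116 @ $8.75 + 196 @ $11.00 + 150 @ $7.65 = $4,318.50
Check: goods available $9,711.85 = COGS $5,393.35 + ending $4,318.50

Ending inventory = $4,318.50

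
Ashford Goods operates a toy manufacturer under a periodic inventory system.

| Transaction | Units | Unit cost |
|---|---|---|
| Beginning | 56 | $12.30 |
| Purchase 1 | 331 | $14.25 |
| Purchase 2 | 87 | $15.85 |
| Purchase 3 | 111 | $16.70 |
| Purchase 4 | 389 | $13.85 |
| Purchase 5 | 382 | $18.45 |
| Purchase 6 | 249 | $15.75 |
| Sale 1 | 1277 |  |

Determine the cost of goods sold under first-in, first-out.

COGS = $19,616.20

Sale 1 (1277) [FIFO — oldest first]: 56 @ $12.30 + 331 @ $14.25 + 87 @ $15.85 + 111 @ $16.70 + 389 @ $13.85 + 303 @ $18.45 = $19,616.20
Ending inventory: 79 @ $18.45 + 249 @ $15.75 = $5,379.30
Check: goods available $24,995.50 = COGS $19,616.20 + ending $5,379.30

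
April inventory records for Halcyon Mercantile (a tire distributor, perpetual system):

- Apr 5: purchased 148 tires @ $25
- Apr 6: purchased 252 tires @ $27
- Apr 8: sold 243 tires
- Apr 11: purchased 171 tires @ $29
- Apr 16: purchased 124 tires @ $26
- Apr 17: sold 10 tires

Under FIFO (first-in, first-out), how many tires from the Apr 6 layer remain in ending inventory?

Apr 8, 243 sold [FIFO — oldest first]: 148 @ $25 + 95 @ $27 = $6,265
Apr 17, 10 sold [FIFO — oldest first]: 10 @ $27 = $270
Total COGS = $6,265 + $270 = $6,535
Ending inventory: 147 @ $27 + 171 @ $29 + 124 @ $26 = $12,152

147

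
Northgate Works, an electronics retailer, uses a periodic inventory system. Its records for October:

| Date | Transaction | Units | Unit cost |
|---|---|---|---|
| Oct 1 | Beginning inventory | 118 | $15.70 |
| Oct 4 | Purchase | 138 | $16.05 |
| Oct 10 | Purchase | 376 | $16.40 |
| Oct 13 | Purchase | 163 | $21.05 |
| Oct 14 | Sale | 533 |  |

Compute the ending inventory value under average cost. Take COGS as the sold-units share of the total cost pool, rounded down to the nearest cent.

Oct 14, sell 533: 533/795 × $13,665.05 → $9,161.59
Ending inventory (cost pool remaining) = $4,503.46
Check: goods available $13,665.05 = COGS $9,161.59 + ending $4,503.46

Ending inventory = $4,503.46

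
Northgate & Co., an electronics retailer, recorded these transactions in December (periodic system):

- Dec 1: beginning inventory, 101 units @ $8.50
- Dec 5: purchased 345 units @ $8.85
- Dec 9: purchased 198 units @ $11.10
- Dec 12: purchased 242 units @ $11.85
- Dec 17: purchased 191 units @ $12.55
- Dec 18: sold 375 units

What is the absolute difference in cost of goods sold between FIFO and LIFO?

FIFO COGS: 101 @ $8.50 + 274 @ $8.85 = $3,283.40
LIFO COGS: 191 @ $12.55 + 184 @ $11.85 = $4,577.45
Difference = |$3,283.40 − $4,577.45| = $1,294.05

$1,294.05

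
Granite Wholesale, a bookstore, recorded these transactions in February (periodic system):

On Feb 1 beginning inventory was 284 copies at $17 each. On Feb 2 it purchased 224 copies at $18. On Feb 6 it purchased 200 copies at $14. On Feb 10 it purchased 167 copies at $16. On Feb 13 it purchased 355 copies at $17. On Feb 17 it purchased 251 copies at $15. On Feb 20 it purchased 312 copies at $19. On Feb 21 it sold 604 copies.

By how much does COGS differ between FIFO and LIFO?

FIFO COGS: 284 @ $17 + 224 @ $18 + 96 @ $14 = $10,204
LIFO COGS: 312 @ $19 + 251 @ $15 + 41 @ $17 = $10,390
Difference = |$10,204 − $10,390| = $186

$186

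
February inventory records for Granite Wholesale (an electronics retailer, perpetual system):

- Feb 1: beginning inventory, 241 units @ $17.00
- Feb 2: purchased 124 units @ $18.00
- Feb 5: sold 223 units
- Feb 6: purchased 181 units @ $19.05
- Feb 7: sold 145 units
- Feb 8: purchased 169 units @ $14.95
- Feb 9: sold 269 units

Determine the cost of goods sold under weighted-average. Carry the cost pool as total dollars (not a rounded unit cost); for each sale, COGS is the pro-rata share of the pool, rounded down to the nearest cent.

COGS = $11,003.53

After Feb 1: 241 on hand, pool $4,097.00 (≈ $17.0000 each)
After Feb 2: 365 on hand, pool $6,329.00 (≈ $17.3397 each)
Feb 5, sell 223: 223/365 × $6,329.00 → $3,866.75
After Feb 6: 323 on hand, pool $5,910.30 (≈ $18.2981 each)
Feb 7, sell 145: 145/323 × $5,910.30 → $2,653.23
After Feb 8: 347 on hand, pool $5,783.62 (≈ $16.6675 each)
Feb 9, sell 269: 269/347 × $5,783.62 → $4,483.55
Total COGS = $3,866.75 + $2,653.23 + $4,483.55 = $11,003.53
Ending inventory (cost pool remaining) = $1,300.07
Check: goods available $12,303.60 = COGS $11,003.53 + ending $1,300.07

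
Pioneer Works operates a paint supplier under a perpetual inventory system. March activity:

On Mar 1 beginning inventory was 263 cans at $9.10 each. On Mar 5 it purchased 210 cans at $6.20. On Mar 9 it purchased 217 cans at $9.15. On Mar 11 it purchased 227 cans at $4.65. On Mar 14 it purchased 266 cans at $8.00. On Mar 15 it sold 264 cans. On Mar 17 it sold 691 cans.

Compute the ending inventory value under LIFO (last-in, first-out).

Ending inventory = $2,074.80

Mar 15, 264 sold [LIFO — newest first]: 264 @ $8.00 = $2,112.00
Mar 17, 691 sold [LIFO — newest first]: 2 @ $8.00 + 227 @ $4.65 + 217 @ $9.15 + 210 @ $6.20 + 35 @ $9.10 = $4,677.60
Total COGS = $2,112.00 + $4,677.60 = $6,789.60
Ending inventory: 228 @ $9.10 = $2,074.80
Check: goods available $8,864.40 = COGS $6,789.60 + ending $2,074.80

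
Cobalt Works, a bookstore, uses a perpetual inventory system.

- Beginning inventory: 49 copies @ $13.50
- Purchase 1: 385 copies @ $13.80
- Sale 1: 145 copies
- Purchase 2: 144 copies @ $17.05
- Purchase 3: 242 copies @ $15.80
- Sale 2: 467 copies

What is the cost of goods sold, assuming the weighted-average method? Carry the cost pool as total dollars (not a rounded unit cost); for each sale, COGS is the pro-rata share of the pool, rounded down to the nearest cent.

After Beginning: 49 on hand, pool $661.50 (≈ $13.5000 each)
After Purchase 1: 434 on hand, pool $5,974.50 (≈ $13.7661 each)
Sale 1, sell 145: 145/434 × $5,974.50 → $1,996.08
After Purchase 2: 433 on hand, pool $6,433.62 (≈ $14.8582 each)
After Purchase 3: 675 on hand, pool $10,257.22 (≈ $15.1959 each)
Sale 2, sell 467: 467/675 × $10,257.22 → $7,096.47
Total COGS = $1,996.08 + $7,096.47 = $9,092.55
Ending inventory (cost pool remaining) = $3,160.75

COGS = $9,092.55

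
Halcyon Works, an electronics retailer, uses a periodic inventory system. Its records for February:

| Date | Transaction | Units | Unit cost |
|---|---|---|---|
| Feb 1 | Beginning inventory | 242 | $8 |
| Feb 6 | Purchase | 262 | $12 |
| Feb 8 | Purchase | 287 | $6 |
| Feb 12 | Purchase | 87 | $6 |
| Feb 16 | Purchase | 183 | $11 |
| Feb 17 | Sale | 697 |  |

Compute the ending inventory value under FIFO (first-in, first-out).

Ending inventory = $3,099

Feb 17, 697 sold [FIFO — oldest first]: 242 @ $8 + 262 @ $12 + 193 @ $6 = $6,238
Ending inventory: 94 @ $6 + 87 @ $6 + 183 @ $11 = $3,099
Check: goods available $9,337 = COGS $6,238 + ending $3,099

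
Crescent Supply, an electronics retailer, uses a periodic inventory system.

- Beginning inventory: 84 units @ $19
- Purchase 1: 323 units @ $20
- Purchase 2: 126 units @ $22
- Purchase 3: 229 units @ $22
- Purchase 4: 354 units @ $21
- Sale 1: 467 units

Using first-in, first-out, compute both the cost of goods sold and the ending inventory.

Sale 1 (467) [FIFO — oldest first]: 84 @ $19 + 323 @ $20 + 60 @ $22 = $9,376
Ending inventory: 66 @ $22 + 229 @ $22 + 354 @ $21 = $13,924
Check: goods available $23,300 = COGS $9,376 + ending $13,924

COGS = $9,376; ending inventory = $13,924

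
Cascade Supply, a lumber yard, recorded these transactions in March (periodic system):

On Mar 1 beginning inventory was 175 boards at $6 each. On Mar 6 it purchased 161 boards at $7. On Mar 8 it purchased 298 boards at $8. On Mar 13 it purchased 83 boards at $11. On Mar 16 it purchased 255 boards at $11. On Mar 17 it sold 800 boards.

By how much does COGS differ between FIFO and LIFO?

$860

FIFO COGS: 175 @ $6 + 161 @ $7 + 298 @ $8 + 83 @ $11 + 83 @ $11 = $6,387
LIFO COGS: 255 @ $11 + 83 @ $11 + 298 @ $8 + 161 @ $7 + 3 @ $6 = $7,247
Difference = |$6,387 − $7,247| = $860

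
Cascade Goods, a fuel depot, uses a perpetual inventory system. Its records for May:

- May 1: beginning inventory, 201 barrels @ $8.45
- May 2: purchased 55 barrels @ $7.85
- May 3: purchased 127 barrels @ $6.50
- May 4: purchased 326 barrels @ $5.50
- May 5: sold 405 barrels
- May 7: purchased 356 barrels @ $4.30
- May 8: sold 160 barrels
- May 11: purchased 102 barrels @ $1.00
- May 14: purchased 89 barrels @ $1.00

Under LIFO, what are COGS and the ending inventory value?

COGS = $2,994.50; ending inventory = $3,476.00

May 5, 405 sold [LIFO — newest first]: 326 @ $5.50 + 79 @ $6.50 = $2,306.50
May 8, 160 sold [LIFO — newest first]: 160 @ $4.30 = $688.00
Total COGS = $2,306.50 + $688.00 = $2,994.50
Ending inventory: 201 @ $8.45 + 55 @ $7.85 + 48 @ $6.50 + 196 @ $4.30 + 102 @ $1.00 + 89 @ $1.00 = $3,476.00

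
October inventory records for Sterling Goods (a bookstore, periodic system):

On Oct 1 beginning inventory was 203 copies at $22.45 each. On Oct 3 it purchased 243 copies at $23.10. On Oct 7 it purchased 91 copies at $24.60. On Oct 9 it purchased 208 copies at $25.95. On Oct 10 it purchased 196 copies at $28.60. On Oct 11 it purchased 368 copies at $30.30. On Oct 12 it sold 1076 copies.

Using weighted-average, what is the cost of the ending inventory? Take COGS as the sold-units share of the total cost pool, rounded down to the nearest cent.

Ending inventory = $6,152.14

Oct 12, sell 1076: 1076/1309 × $34,562.85 → $28,410.71
Ending inventory (cost pool remaining) = $6,152.14
Check: goods available $34,562.85 = COGS $28,410.71 + ending $6,152.14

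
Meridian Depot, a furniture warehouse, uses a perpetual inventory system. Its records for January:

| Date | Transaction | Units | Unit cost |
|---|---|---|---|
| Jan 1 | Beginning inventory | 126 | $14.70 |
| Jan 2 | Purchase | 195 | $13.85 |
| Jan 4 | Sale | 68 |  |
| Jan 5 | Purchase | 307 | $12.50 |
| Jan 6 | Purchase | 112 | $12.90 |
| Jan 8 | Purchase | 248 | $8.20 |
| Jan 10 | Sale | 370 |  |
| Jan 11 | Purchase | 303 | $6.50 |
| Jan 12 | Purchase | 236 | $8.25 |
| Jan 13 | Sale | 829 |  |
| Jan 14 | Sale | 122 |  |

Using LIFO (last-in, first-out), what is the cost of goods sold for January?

Jan 4, 68 sold [LIFO — newest first]: 68 @ $13.85 = $941.80
Jan 10, 370 sold [LIFO — newest first]: 248 @ $8.20 + 112 @ $12.90 + 10 @ $12.50 = $3,603.40
Jan 13, 829 sold [LIFO — newest first]: 236 @ $8.25 + 303 @ $6.50 + 290 @ $12.50 = $7,541.50
Jan 14, 122 sold [LIFO — newest first]: 7 @ $12.50 + 115 @ $13.85 = $1,680.25
Total COGS = $941.80 + $3,603.40 + $7,541.50 + $1,680.25 = $13,766.95
Ending inventory: 126 @ $14.70 + 12 @ $13.85 = $2,018.40

COGS = $13,766.95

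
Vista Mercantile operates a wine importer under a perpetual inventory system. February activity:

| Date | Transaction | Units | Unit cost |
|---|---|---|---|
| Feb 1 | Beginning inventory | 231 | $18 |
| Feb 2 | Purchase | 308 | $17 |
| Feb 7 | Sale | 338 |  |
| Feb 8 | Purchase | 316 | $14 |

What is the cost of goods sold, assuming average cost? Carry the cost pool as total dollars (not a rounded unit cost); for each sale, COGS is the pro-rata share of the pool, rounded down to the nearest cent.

COGS = $5,890.85

After Feb 1: 231 on hand, pool $4,158.00 (≈ $18.0000 each)
After Feb 2: 539 on hand, pool $9,394.00 (≈ $17.4286 each)
Feb 7, sell 338: 338/539 × $9,394.00 → $5,890.85
After Feb 8: 517 on hand, pool $7,927.15 (≈ $15.3330 each)
Ending inventory (cost pool remaining) = $7,927.15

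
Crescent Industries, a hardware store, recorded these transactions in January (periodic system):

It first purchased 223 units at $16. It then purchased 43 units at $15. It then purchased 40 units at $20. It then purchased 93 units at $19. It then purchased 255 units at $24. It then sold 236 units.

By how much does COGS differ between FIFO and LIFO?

FIFO COGS: 223 @ $16 + 13 @ $15 = $3,763
LIFO COGS: 236 @ $24 = $5,664
Difference = |$3,763 − $5,664| = $1,901

$1,901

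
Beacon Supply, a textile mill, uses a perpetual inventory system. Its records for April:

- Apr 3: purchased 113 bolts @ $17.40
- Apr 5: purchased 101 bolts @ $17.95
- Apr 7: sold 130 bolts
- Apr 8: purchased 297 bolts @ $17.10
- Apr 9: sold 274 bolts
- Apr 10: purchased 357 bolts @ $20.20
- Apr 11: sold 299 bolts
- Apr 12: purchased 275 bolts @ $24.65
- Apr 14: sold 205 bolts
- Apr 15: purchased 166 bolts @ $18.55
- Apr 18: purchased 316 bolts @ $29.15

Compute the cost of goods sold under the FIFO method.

Apr 7, 130 sold [FIFO — oldest first]: 113 @ $17.40 + 17 @ $17.95 = $2,271.35
Apr 9, 274 sold [FIFO — oldest first]: 84 @ $17.95 + 190 @ $17.10 = $4,756.80
Apr 11, 299 sold [FIFO — oldest first]: 107 @ $17.10 + 192 @ $20.20 = $5,708.10
Apr 14, 205 sold [FIFO — oldest first]: 165 @ $20.20 + 40 @ $24.65 = $4,319.00
Total COGS = $2,271.35 + $4,756.80 + $5,708.10 + $4,319.00 = $17,055.25
Ending inventory: 235 @ $24.65 + 166 @ $18.55 + 316 @ $29.15 = $18,083.45
Check: goods available $35,138.70 = COGS $17,055.25 + ending $18,083.45

COGS = $17,055.25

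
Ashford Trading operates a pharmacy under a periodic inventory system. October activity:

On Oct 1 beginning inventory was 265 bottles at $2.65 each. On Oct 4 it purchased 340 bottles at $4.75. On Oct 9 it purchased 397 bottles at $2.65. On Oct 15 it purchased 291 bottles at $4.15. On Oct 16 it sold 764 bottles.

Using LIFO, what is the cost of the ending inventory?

Ending inventory = $1,956.25

Oct 16, 764 sold [LIFO — newest first]: 291 @ $4.15 + 397 @ $2.65 + 76 @ $4.75 = $2,620.70
Ending inventory: 265 @ $2.65 + 264 @ $4.75 = $1,956.25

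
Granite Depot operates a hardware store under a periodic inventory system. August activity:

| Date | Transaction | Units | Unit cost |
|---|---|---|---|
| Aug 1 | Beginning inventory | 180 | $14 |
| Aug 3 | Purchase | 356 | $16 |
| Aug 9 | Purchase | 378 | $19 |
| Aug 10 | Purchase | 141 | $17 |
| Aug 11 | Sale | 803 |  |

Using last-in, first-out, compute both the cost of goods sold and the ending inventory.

Aug 11, 803 sold [LIFO — newest first]: 141 @ $17 + 378 @ $19 + 284 @ $16 = $14,123
Ending inventory: 180 @ $14 + 72 @ $16 = $3,672

COGS = $14,123; ending inventory = $3,672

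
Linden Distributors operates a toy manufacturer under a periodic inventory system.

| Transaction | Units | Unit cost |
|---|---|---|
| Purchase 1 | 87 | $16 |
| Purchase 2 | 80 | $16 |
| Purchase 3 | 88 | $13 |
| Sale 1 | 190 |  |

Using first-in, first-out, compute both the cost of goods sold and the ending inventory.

COGS = $2,971; ending inventory = $845

Sale 1 (190) [FIFO — oldest first]: 87 @ $16 + 80 @ $16 + 23 @ $13 = $2,971
Ending inventory: 65 @ $13 = $845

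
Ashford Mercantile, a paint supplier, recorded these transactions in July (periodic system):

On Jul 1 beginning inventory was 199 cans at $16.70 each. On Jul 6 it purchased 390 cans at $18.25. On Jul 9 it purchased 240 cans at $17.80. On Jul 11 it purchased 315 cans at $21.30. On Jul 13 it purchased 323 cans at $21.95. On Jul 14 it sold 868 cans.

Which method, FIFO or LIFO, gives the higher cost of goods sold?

FIFO COGS: 199 @ $16.70 + 390 @ $18.25 + 240 @ $17.80 + 39 @ $21.30 = $15,543.50
LIFO COGS: 323 @ $21.95 + 315 @ $21.30 + 230 @ $17.80 = $17,893.35

LIFO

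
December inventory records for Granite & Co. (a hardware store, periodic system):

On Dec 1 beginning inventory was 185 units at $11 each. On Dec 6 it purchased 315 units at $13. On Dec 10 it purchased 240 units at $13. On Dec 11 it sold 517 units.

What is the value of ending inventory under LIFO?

Dec 11, 517 sold [LIFO — newest first]: 240 @ $13 + 277 @ $13 = $6,721
Ending inventory: 185 @ $11 + 38 @ $13 = $2,529
Check: goods available $9,250 = COGS $6,721 + ending $2,529

Ending inventory = $2,529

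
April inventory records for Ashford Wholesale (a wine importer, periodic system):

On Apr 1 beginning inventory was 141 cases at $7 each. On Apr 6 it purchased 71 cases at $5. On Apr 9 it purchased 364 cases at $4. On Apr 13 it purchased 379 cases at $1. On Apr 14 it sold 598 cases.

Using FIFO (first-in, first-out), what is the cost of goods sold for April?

COGS = $2,820

Apr 14, 598 sold [FIFO — oldest first]: 141 @ $7 + 71 @ $5 + 364 @ $4 + 22 @ $1 = $2,820
Ending inventory: 357 @ $1 = $357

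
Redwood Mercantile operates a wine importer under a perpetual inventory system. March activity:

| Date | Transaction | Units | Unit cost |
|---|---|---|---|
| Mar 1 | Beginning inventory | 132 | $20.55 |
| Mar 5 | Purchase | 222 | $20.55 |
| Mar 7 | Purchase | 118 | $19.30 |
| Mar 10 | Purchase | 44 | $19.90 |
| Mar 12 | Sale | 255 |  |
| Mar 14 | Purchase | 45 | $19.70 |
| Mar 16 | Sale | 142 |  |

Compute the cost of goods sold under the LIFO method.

Mar 12, 255 sold [LIFO — newest first]: 44 @ $19.90 + 118 @ $19.30 + 93 @ $20.55 = $5,064.15
Mar 16, 142 sold [LIFO — newest first]: 45 @ $19.70 + 97 @ $20.55 = $2,879.85
Total COGS = $5,064.15 + $2,879.85 = $7,944.00
Ending inventory: 132 @ $20.55 + 32 @ $20.55 = $3,370.20
Check: goods available $11,314.20 = COGS $7,944.00 + ending $3,370.20

COGS = $7,944.00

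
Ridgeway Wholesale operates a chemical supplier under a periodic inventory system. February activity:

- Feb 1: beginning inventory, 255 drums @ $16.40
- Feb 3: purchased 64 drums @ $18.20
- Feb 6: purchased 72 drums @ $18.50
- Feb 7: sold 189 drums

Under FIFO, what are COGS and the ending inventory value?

COGS = $3,099.60; ending inventory = $3,579.20

Feb 7, 189 sold [FIFO — oldest first]: 189 @ $16.40 = $3,099.60
Ending inventory: 66 @ $16.40 + 64 @ $18.20 + 72 @ $18.50 = $3,579.20
Check: goods available $6,678.80 = COGS $3,099.60 + ending $3,579.20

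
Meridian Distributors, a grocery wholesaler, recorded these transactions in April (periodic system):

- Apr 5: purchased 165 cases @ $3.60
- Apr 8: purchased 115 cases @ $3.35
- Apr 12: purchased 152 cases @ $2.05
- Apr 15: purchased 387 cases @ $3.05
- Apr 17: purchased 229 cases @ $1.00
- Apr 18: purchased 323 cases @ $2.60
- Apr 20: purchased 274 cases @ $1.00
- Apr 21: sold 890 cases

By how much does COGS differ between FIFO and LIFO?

FIFO COGS: 165 @ $3.60 + 115 @ $3.35 + 152 @ $2.05 + 387 @ $3.05 + 71 @ $1.00 = $2,542.20
LIFO COGS: 274 @ $1.00 + 323 @ $2.60 + 229 @ $1.00 + 64 @ $3.05 = $1,538.00
Difference = |$2,542.20 − $1,538.00| = $1,004.20

$1,004.20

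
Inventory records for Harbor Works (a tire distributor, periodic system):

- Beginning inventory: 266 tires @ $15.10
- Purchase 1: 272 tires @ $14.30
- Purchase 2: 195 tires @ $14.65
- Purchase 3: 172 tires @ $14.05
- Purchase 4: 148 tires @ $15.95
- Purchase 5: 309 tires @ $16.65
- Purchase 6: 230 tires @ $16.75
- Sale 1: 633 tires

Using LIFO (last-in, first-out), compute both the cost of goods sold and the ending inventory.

COGS = $10,496.65; ending inventory = $14,040.85

Sale 1 (633) [LIFO — newest first]: 230 @ $16.75 + 309 @ $16.65 + 94 @ $15.95 = $10,496.65
Ending inventory: 266 @ $15.10 + 272 @ $14.30 + 195 @ $14.65 + 172 @ $14.05 + 54 @ $15.95 = $14,040.85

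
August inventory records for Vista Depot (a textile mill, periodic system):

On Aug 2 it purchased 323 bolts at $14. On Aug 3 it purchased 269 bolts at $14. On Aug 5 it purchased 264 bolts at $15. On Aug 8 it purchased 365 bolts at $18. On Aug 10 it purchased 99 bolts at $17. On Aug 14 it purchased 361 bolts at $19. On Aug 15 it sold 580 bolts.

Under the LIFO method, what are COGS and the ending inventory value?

Aug 15, 580 sold [LIFO — newest first]: 361 @ $19 + 99 @ $17 + 120 @ $18 = $10,702
Ending inventory: 323 @ $14 + 269 @ $14 + 264 @ $15 + 245 @ $18 = $16,658

COGS = $10,702; ending inventory = $16,658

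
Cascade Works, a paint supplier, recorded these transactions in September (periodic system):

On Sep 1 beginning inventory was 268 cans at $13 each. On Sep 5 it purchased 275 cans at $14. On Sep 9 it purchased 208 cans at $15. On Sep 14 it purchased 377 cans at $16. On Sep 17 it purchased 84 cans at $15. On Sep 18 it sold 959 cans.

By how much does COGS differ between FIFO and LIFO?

$675

FIFO COGS: 268 @ $13 + 275 @ $14 + 208 @ $15 + 208 @ $16 = $13,782
LIFO COGS: 84 @ $15 + 377 @ $16 + 208 @ $15 + 275 @ $14 + 15 @ $13 = $14,457
Difference = |$13,782 − $14,457| = $675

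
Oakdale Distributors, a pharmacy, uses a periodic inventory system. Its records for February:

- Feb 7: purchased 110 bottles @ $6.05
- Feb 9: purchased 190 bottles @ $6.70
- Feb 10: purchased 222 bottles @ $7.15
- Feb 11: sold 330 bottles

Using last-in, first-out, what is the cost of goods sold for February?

Feb 11, 330 sold [LIFO — newest first]: 222 @ $7.15 + 108 @ $6.70 = $2,310.90
Ending inventory: 110 @ $6.05 + 82 @ $6.70 = $1,214.90

COGS = $2,310.90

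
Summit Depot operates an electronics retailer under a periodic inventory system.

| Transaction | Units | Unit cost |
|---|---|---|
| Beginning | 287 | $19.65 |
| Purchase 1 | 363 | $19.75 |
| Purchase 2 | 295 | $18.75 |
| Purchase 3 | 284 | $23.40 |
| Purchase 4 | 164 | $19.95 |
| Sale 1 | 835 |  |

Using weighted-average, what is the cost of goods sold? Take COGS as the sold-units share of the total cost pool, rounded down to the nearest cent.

Sale 1, sell 835: 835/1393 × $28,257.45 → $16,938.24
Ending inventory (cost pool remaining) = $11,319.21

COGS = $16,938.24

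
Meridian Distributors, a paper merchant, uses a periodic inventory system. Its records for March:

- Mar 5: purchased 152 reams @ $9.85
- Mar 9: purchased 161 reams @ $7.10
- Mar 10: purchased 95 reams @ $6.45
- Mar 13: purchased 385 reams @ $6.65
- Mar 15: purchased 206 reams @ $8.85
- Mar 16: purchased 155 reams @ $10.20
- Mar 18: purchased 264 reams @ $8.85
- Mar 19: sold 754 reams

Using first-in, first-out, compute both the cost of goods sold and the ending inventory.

COGS = $5,553.95; ending inventory = $5,999.85

Mar 19, 754 sold [FIFO — oldest first]: 152 @ $9.85 + 161 @ $7.10 + 95 @ $6.45 + 346 @ $6.65 = $5,553.95
Ending inventory: 39 @ $6.65 + 206 @ $8.85 + 155 @ $10.20 + 264 @ $8.85 = $5,999.85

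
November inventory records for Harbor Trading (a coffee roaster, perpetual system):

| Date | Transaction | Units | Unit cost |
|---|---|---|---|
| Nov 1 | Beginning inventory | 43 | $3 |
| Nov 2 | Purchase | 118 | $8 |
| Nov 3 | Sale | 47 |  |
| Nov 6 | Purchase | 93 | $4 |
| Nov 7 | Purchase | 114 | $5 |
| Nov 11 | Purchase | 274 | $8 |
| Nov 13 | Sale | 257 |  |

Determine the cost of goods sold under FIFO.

Nov 3, 47 sold [FIFO — oldest first]: 43 @ $3 + 4 @ $8 = $161
Nov 13, 257 sold [FIFO — oldest first]: 114 @ $8 + 93 @ $4 + 50 @ $5 = $1,534
Total COGS = $161 + $1,534 = $1,695
Ending inventory: 64 @ $5 + 274 @ $8 = $2,512

COGS = $1,695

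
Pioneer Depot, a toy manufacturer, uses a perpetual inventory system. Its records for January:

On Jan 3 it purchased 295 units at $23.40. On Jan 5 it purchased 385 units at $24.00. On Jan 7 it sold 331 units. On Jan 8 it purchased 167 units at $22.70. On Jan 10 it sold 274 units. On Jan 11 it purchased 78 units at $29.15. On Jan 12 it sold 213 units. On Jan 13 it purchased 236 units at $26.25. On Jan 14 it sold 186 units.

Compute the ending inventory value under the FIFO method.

Ending inventory = $4,121.25

Jan 7, 331 sold [FIFO — oldest first]: 295 @ $23.40 + 36 @ $24.00 = $7,767.00
Jan 10, 274 sold [FIFO — oldest first]: 274 @ $24.00 = $6,576.00
Jan 12, 213 sold [FIFO — oldest first]: 75 @ $24.00 + 138 @ $22.70 = $4,932.60
Jan 14, 186 sold [FIFO — oldest first]: 29 @ $22.70 + 78 @ $29.15 + 79 @ $26.25 = $5,005.75
Total COGS = $7,767.00 + $6,576.00 + $4,932.60 + $5,005.75 = $24,281.35
Ending inventory: 157 @ $26.25 = $4,121.25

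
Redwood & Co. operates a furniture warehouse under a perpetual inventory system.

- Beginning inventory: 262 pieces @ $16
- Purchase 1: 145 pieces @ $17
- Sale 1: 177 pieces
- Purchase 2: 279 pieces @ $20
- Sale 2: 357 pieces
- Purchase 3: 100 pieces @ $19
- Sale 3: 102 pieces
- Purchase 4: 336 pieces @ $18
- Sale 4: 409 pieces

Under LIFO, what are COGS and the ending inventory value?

Sale 1 (177) [LIFO — newest first]: 145 @ $17 + 32 @ $16 = $2,977
Sale 2 (357) [LIFO — newest first]: 279 @ $20 + 78 @ $16 = $6,828
Sale 3 (102) [LIFO — newest first]: 100 @ $19 + 2 @ $16 = $1,932
Sale 4 (409) [LIFO — newest first]: 336 @ $18 + 73 @ $16 = $7,216
Total COGS = $2,977 + $6,828 + $1,932 + $7,216 = $18,953
Ending inventory: 77 @ $16 = $1,232

COGS = $18,953; ending inventory = $1,232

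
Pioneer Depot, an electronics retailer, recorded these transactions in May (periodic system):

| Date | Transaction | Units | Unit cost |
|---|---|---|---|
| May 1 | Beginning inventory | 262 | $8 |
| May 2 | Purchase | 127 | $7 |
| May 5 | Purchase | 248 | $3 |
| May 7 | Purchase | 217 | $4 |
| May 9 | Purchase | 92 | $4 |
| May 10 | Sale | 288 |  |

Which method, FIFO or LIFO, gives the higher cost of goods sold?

FIFO

FIFO COGS: 262 @ $8 + 26 @ $7 = $2,278
LIFO COGS: 92 @ $4 + 196 @ $4 = $1,152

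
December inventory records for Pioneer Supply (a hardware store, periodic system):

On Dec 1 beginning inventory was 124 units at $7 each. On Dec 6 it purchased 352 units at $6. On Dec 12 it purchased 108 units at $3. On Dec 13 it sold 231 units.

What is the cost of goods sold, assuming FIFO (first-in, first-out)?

COGS = $1,510

Dec 13, 231 sold [FIFO — oldest first]: 124 @ $7 + 107 @ $6 = $1,510
Ending inventory: 245 @ $6 + 108 @ $3 = $1,794
Check: goods available $3,304 = COGS $1,510 + ending $1,794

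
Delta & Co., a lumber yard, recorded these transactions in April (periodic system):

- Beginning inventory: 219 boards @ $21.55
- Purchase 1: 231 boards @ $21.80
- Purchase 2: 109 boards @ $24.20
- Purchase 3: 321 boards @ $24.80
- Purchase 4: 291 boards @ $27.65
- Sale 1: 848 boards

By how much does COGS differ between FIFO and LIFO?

FIFO COGS: 219 @ $21.55 + 231 @ $21.80 + 109 @ $24.20 + 289 @ $24.80 = $19,560.25
LIFO COGS: 291 @ $27.65 + 321 @ $24.80 + 109 @ $24.20 + 127 @ $21.80 = $21,413.35
Difference = |$19,560.25 − $21,413.35| = $1,853.10

$1,853.10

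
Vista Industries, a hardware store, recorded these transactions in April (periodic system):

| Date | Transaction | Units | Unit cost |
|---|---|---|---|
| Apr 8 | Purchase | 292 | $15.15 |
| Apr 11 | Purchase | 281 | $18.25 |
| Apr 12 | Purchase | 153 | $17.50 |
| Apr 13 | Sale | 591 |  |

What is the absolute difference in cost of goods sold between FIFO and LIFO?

FIFO COGS: 292 @ $15.15 + 281 @ $18.25 + 18 @ $17.50 = $9,867.05
LIFO COGS: 153 @ $17.50 + 281 @ $18.25 + 157 @ $15.15 = $10,184.30
Difference = |$9,867.05 − $10,184.30| = $317.25

$317.25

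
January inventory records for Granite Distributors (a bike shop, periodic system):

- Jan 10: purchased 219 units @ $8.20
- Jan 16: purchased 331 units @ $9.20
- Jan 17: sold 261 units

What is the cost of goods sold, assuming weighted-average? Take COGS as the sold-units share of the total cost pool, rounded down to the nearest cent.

Jan 17, sell 261: 261/550 × $4,841.00 → $2,297.27
Ending inventory (cost pool remaining) = $2,543.73
Check: goods available $4,841.00 = COGS $2,297.27 + ending $2,543.73

COGS = $2,297.27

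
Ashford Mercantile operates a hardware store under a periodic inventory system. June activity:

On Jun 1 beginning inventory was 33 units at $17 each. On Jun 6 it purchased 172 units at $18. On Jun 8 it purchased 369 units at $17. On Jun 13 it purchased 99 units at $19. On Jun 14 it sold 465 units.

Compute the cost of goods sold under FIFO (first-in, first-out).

Jun 14, 465 sold [FIFO — oldest first]: 33 @ $17 + 172 @ $18 + 260 @ $17 = $8,077
Ending inventory: 109 @ $17 + 99 @ $19 = $3,734

COGS = $8,077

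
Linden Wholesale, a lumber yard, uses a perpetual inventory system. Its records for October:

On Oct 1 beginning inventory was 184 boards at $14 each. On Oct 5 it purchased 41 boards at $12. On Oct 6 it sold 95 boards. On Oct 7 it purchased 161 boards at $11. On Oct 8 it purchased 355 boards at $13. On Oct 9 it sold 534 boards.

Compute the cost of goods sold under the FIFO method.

Oct 6, 95 sold [FIFO — oldest first]: 95 @ $14 = $1,330
Oct 9, 534 sold [FIFO — oldest first]: 89 @ $14 + 41 @ $12 + 161 @ $11 + 243 @ $13 = $6,668
Total COGS = $1,330 + $6,668 = $7,998
Ending inventory: 112 @ $13 = $1,456

COGS = $7,998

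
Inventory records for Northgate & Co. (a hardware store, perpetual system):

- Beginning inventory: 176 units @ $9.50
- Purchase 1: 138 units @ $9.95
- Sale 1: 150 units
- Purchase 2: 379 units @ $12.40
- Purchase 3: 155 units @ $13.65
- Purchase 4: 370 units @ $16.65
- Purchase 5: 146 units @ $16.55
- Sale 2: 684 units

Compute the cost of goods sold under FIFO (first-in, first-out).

COGS = $9,669.35

Sale 1 (150) [FIFO — oldest first]: 150 @ $9.50 = $1,425.00
Sale 2 (684) [FIFO — oldest first]: 26 @ $9.50 + 138 @ $9.95 + 379 @ $12.40 + 141 @ $13.65 = $8,244.35
Total COGS = $1,425.00 + $8,244.35 = $9,669.35
Ending inventory: 14 @ $13.65 + 370 @ $16.65 + 146 @ $16.55 = $8,767.90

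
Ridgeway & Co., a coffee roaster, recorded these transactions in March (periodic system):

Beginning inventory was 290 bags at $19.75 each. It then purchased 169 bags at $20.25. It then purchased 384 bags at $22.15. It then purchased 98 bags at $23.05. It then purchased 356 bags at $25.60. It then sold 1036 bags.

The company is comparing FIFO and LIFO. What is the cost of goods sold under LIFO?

COGS = $23,873.10

FIFO COGS: 290 @ $19.75 + 169 @ $20.25 + 384 @ $22.15 + 98 @ $23.05 + 95 @ $25.60 = $22,346.25
LIFO COGS: 356 @ $25.60 + 98 @ $23.05 + 384 @ $22.15 + 169 @ $20.25 + 29 @ $19.75 = $23,873.10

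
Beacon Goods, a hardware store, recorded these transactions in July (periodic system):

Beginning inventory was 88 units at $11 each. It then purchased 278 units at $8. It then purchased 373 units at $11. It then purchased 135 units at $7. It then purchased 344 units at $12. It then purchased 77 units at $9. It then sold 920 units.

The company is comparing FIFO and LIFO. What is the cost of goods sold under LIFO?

COGS = $9,770

FIFO COGS: 88 @ $11 + 278 @ $8 + 373 @ $11 + 135 @ $7 + 46 @ $12 = $8,792
LIFO COGS: 77 @ $9 + 344 @ $12 + 135 @ $7 + 364 @ $11 = $9,770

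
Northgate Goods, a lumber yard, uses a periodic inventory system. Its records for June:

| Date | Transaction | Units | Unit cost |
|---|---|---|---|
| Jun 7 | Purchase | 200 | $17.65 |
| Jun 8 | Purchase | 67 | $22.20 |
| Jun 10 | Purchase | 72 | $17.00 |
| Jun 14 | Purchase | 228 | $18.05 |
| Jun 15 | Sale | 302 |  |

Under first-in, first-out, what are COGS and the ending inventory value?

Jun 15, 302 sold [FIFO — oldest first]: 200 @ $17.65 + 67 @ $22.20 + 35 @ $17.00 = $5,612.40
Ending inventory: 37 @ $17.00 + 228 @ $18.05 = $4,744.40

COGS = $5,612.40; ending inventory = $4,744.40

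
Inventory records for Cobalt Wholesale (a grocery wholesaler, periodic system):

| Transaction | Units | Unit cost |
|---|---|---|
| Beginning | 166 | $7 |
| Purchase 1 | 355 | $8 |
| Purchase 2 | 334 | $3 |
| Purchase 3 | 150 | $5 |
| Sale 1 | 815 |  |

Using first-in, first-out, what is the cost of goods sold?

Sale 1 (815) [FIFO — oldest first]: 166 @ $7 + 355 @ $8 + 294 @ $3 = $4,884
Ending inventory: 40 @ $3 + 150 @ $5 = $870
Check: goods available $5,754 = COGS $4,884 + ending $870

COGS = $4,884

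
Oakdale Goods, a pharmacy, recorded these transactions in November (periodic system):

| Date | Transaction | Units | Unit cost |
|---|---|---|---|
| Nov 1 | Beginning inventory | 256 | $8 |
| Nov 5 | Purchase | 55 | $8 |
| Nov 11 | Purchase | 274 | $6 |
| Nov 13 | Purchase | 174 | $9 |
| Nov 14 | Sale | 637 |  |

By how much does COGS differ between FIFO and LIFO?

FIFO COGS: 256 @ $8 + 55 @ $8 + 274 @ $6 + 52 @ $9 = $4,600
LIFO COGS: 174 @ $9 + 274 @ $6 + 55 @ $8 + 134 @ $8 = $4,722
Difference = |$4,600 − $4,722| = $122

$122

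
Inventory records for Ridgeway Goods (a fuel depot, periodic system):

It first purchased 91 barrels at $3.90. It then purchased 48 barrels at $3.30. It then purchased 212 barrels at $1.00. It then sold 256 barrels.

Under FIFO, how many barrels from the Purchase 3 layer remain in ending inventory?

Sale 1 (256) [FIFO — oldest first]: 91 @ $3.90 + 48 @ $3.30 + 117 @ $1.00 = $630.30
Ending inventory: 95 @ $1.00 = $95.00
Check: goods available $725.30 = COGS $630.30 + ending $95.00

95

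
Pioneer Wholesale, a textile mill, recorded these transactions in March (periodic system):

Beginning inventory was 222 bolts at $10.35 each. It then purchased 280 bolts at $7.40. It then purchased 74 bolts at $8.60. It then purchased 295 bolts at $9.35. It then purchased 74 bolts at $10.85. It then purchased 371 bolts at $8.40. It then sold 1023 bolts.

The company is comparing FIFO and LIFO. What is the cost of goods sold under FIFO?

FIFO COGS: 222 @ $10.35 + 280 @ $7.40 + 74 @ $8.60 + 295 @ $9.35 + 74 @ $10.85 + 78 @ $8.40 = $9,222.45
LIFO COGS: 371 @ $8.40 + 74 @ $10.85 + 295 @ $9.35 + 74 @ $8.60 + 209 @ $7.40 = $8,860.55

COGS = $9,222.45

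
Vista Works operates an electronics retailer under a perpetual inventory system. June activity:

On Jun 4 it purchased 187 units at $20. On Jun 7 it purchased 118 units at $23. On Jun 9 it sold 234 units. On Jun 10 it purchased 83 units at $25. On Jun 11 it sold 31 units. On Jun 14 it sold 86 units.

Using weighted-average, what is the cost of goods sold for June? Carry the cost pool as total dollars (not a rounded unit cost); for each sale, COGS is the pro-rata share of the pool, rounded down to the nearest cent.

After Jun 4: 187 on hand, pool $3,740.00 (≈ $20.0000 each)
After Jun 7: 305 on hand, pool $6,454.00 (≈ $21.1607 each)
Jun 9, sell 234: 234/305 × $6,454.00 → $4,951.59
After Jun 10: 154 on hand, pool $3,577.41 (≈ $23.2299 each)
Jun 11, sell 31: 31/154 × $3,577.41 → $720.12
Jun 14, sell 86: 86/123 × $2,857.29 → $1,997.78
Total COGS = $4,951.59 + $720.12 + $1,997.78 = $7,669.49
Ending inventory (cost pool remaining) = $859.51

COGS = $7,669.49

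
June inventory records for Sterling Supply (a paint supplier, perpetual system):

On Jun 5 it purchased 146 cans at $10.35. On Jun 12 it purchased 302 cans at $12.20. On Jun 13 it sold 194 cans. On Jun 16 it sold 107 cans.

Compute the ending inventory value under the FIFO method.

Ending inventory = $1,793.40

Jun 13, 194 sold [FIFO — oldest first]: 146 @ $10.35 + 48 @ $12.20 = $2,096.70
Jun 16, 107 sold [FIFO — oldest first]: 107 @ $12.20 = $1,305.40
Total COGS = $2,096.70 + $1,305.40 = $3,402.10
Ending inventory: 147 @ $12.20 = $1,793.40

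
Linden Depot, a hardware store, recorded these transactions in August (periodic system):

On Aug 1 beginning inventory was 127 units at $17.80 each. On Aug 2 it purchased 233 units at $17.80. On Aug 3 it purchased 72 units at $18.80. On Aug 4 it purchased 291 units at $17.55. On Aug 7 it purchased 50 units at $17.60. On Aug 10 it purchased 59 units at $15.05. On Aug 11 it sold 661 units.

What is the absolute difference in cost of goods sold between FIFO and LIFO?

FIFO COGS: 127 @ $17.80 + 233 @ $17.80 + 72 @ $18.80 + 229 @ $17.55 = $11,780.55
LIFO COGS: 59 @ $15.05 + 50 @ $17.60 + 291 @ $17.55 + 72 @ $18.80 + 189 @ $17.80 = $11,592.80
Difference = |$11,780.55 − $11,592.80| = $187.75

$187.75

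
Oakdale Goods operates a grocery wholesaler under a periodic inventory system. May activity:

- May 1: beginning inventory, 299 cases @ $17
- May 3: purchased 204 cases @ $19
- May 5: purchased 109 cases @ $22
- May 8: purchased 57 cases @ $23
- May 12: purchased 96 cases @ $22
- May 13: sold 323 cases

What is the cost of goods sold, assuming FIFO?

May 13, 323 sold [FIFO — oldest first]: 299 @ $17 + 24 @ $19 = $5,539
Ending inventory: 180 @ $19 + 109 @ $22 + 57 @ $23 + 96 @ $22 = $9,241
Check: goods available $14,780 = COGS $5,539 + ending $9,241

COGS = $5,539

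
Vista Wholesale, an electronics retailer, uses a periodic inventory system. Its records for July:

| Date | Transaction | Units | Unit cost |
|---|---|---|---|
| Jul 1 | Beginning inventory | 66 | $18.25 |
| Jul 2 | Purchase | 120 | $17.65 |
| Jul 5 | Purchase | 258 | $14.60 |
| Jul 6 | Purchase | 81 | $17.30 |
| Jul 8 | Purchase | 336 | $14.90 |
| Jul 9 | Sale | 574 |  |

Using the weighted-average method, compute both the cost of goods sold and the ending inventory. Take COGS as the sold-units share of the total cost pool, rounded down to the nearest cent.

COGS = $8,998.00; ending inventory = $4,499.00

Jul 9, sell 574: 574/861 × $13,497.00 → $8,998.00
Ending inventory (cost pool remaining) = $4,499.00
Check: goods available $13,497.00 = COGS $8,998.00 + ending $4,499.00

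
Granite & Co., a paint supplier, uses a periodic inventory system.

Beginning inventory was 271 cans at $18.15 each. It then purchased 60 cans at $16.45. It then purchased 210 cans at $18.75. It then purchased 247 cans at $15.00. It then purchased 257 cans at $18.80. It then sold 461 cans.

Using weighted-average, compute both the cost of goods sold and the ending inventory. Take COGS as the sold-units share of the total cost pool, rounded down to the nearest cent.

COGS = $8,108.19; ending inventory = $10,271.56

Sale 1, sell 461: 461/1045 × $18,379.75 → $8,108.19
Ending inventory (cost pool remaining) = $10,271.56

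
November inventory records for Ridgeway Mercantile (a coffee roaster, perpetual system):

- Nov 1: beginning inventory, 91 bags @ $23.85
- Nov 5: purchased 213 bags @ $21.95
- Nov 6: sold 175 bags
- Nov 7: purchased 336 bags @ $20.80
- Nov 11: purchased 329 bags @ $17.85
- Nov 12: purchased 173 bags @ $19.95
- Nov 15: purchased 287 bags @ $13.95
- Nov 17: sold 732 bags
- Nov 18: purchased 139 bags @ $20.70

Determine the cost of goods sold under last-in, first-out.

Nov 6, 175 sold [LIFO — newest first]: 175 @ $21.95 = $3,841.25
Nov 17, 732 sold [LIFO — newest first]: 287 @ $13.95 + 173 @ $19.95 + 272 @ $17.85 = $12,310.20
Total COGS = $3,841.25 + $12,310.20 = $16,151.45
Ending inventory: 91 @ $23.85 + 38 @ $21.95 + 336 @ $20.80 + 57 @ $17.85 + 139 @ $20.70 = $13,888.00
Check: goods available $30,039.45 = COGS $16,151.45 + ending $13,888.00

COGS = $16,151.45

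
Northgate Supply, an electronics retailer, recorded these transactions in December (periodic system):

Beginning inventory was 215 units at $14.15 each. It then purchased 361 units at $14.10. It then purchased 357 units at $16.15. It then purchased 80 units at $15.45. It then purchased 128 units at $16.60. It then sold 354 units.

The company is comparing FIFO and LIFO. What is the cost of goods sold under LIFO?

COGS = $5,718.70

FIFO COGS: 215 @ $14.15 + 139 @ $14.10 = $5,002.15
LIFO COGS: 128 @ $16.60 + 80 @ $15.45 + 146 @ $16.15 = $5,718.70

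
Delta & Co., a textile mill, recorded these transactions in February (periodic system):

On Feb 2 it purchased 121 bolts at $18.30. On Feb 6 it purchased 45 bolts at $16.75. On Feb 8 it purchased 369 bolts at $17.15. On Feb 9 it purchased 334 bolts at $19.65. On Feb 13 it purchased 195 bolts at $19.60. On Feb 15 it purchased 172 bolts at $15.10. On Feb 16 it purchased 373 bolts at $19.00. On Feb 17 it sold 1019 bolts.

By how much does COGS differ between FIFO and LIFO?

$189.05

FIFO COGS: 121 @ $18.30 + 45 @ $16.75 + 369 @ $17.15 + 334 @ $19.65 + 150 @ $19.60 = $18,799.50
LIFO COGS: 373 @ $19.00 + 172 @ $15.10 + 195 @ $19.60 + 279 @ $19.65 = $18,988.55
Difference = |$18,799.50 − $18,988.55| = $189.05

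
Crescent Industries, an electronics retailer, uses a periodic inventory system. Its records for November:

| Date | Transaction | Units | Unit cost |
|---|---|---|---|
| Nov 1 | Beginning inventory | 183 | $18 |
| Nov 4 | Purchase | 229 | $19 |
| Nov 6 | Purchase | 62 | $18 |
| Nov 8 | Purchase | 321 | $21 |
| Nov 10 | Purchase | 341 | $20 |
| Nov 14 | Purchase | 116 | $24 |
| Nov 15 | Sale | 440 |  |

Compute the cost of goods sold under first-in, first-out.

COGS = $8,149

Nov 15, 440 sold [FIFO — oldest first]: 183 @ $18 + 229 @ $19 + 28 @ $18 = $8,149
Ending inventory: 34 @ $18 + 321 @ $21 + 341 @ $20 + 116 @ $24 = $16,957
Check: goods available $25,106 = COGS $8,149 + ending $16,957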